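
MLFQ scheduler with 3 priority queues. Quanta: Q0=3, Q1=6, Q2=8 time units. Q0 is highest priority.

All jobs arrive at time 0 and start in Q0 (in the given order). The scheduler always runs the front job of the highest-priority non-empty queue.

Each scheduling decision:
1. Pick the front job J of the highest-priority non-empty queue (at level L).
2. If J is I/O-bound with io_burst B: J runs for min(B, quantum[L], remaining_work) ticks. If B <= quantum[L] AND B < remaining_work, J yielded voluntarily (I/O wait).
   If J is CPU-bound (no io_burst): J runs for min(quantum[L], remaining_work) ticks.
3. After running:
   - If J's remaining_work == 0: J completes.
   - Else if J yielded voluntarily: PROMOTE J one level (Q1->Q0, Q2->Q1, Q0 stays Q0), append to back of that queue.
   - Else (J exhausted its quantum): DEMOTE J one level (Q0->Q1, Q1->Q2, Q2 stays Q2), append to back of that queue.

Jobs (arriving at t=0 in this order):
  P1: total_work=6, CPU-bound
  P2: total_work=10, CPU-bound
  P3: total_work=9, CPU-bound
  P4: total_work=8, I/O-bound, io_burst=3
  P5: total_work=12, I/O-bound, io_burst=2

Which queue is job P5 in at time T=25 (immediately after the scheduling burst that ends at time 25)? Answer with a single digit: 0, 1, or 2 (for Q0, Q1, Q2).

Answer: 0

Derivation:
t=0-3: P1@Q0 runs 3, rem=3, quantum used, demote→Q1. Q0=[P2,P3,P4,P5] Q1=[P1] Q2=[]
t=3-6: P2@Q0 runs 3, rem=7, quantum used, demote→Q1. Q0=[P3,P4,P5] Q1=[P1,P2] Q2=[]
t=6-9: P3@Q0 runs 3, rem=6, quantum used, demote→Q1. Q0=[P4,P5] Q1=[P1,P2,P3] Q2=[]
t=9-12: P4@Q0 runs 3, rem=5, I/O yield, promote→Q0. Q0=[P5,P4] Q1=[P1,P2,P3] Q2=[]
t=12-14: P5@Q0 runs 2, rem=10, I/O yield, promote→Q0. Q0=[P4,P5] Q1=[P1,P2,P3] Q2=[]
t=14-17: P4@Q0 runs 3, rem=2, I/O yield, promote→Q0. Q0=[P5,P4] Q1=[P1,P2,P3] Q2=[]
t=17-19: P5@Q0 runs 2, rem=8, I/O yield, promote→Q0. Q0=[P4,P5] Q1=[P1,P2,P3] Q2=[]
t=19-21: P4@Q0 runs 2, rem=0, completes. Q0=[P5] Q1=[P1,P2,P3] Q2=[]
t=21-23: P5@Q0 runs 2, rem=6, I/O yield, promote→Q0. Q0=[P5] Q1=[P1,P2,P3] Q2=[]
t=23-25: P5@Q0 runs 2, rem=4, I/O yield, promote→Q0. Q0=[P5] Q1=[P1,P2,P3] Q2=[]
t=25-27: P5@Q0 runs 2, rem=2, I/O yield, promote→Q0. Q0=[P5] Q1=[P1,P2,P3] Q2=[]
t=27-29: P5@Q0 runs 2, rem=0, completes. Q0=[] Q1=[P1,P2,P3] Q2=[]
t=29-32: P1@Q1 runs 3, rem=0, completes. Q0=[] Q1=[P2,P3] Q2=[]
t=32-38: P2@Q1 runs 6, rem=1, quantum used, demote→Q2. Q0=[] Q1=[P3] Q2=[P2]
t=38-44: P3@Q1 runs 6, rem=0, completes. Q0=[] Q1=[] Q2=[P2]
t=44-45: P2@Q2 runs 1, rem=0, completes. Q0=[] Q1=[] Q2=[]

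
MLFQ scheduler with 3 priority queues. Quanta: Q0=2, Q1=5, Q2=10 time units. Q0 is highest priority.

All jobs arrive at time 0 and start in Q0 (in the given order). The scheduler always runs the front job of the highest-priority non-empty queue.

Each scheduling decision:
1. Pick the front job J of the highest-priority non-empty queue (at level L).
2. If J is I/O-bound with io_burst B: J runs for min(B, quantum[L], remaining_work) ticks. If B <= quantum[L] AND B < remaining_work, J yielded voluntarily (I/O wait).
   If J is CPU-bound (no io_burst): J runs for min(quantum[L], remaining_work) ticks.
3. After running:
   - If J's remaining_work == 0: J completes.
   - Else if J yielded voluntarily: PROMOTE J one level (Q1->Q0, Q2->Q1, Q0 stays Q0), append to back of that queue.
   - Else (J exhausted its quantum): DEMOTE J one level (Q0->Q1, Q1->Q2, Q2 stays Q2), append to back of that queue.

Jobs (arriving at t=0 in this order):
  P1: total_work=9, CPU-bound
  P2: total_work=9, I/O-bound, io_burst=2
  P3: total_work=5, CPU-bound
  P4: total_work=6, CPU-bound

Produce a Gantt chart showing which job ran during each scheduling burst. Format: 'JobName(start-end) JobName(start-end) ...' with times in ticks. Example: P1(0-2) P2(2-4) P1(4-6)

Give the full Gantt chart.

Answer: P1(0-2) P2(2-4) P3(4-6) P4(6-8) P2(8-10) P2(10-12) P2(12-14) P2(14-15) P1(15-20) P3(20-23) P4(23-27) P1(27-29)

Derivation:
t=0-2: P1@Q0 runs 2, rem=7, quantum used, demote→Q1. Q0=[P2,P3,P4] Q1=[P1] Q2=[]
t=2-4: P2@Q0 runs 2, rem=7, I/O yield, promote→Q0. Q0=[P3,P4,P2] Q1=[P1] Q2=[]
t=4-6: P3@Q0 runs 2, rem=3, quantum used, demote→Q1. Q0=[P4,P2] Q1=[P1,P3] Q2=[]
t=6-8: P4@Q0 runs 2, rem=4, quantum used, demote→Q1. Q0=[P2] Q1=[P1,P3,P4] Q2=[]
t=8-10: P2@Q0 runs 2, rem=5, I/O yield, promote→Q0. Q0=[P2] Q1=[P1,P3,P4] Q2=[]
t=10-12: P2@Q0 runs 2, rem=3, I/O yield, promote→Q0. Q0=[P2] Q1=[P1,P3,P4] Q2=[]
t=12-14: P2@Q0 runs 2, rem=1, I/O yield, promote→Q0. Q0=[P2] Q1=[P1,P3,P4] Q2=[]
t=14-15: P2@Q0 runs 1, rem=0, completes. Q0=[] Q1=[P1,P3,P4] Q2=[]
t=15-20: P1@Q1 runs 5, rem=2, quantum used, demote→Q2. Q0=[] Q1=[P3,P4] Q2=[P1]
t=20-23: P3@Q1 runs 3, rem=0, completes. Q0=[] Q1=[P4] Q2=[P1]
t=23-27: P4@Q1 runs 4, rem=0, completes. Q0=[] Q1=[] Q2=[P1]
t=27-29: P1@Q2 runs 2, rem=0, completes. Q0=[] Q1=[] Q2=[]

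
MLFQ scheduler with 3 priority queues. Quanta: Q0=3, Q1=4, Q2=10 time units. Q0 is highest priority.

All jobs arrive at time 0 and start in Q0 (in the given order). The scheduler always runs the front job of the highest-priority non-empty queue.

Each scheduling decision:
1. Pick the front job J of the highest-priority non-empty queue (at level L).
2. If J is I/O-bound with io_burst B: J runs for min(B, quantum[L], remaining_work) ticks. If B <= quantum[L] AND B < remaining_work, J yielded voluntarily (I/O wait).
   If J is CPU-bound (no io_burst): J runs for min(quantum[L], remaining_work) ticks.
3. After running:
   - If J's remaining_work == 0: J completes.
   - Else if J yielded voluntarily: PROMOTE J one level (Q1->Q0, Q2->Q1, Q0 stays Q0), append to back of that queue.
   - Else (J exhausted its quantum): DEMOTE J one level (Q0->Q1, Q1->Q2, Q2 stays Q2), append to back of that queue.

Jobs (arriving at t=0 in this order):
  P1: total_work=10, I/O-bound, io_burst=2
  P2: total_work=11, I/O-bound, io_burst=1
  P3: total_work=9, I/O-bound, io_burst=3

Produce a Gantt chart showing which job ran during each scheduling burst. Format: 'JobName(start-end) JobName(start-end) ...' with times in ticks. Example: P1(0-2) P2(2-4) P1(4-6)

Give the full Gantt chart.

Answer: P1(0-2) P2(2-3) P3(3-6) P1(6-8) P2(8-9) P3(9-12) P1(12-14) P2(14-15) P3(15-18) P1(18-20) P2(20-21) P1(21-23) P2(23-24) P2(24-25) P2(25-26) P2(26-27) P2(27-28) P2(28-29) P2(29-30)

Derivation:
t=0-2: P1@Q0 runs 2, rem=8, I/O yield, promote→Q0. Q0=[P2,P3,P1] Q1=[] Q2=[]
t=2-3: P2@Q0 runs 1, rem=10, I/O yield, promote→Q0. Q0=[P3,P1,P2] Q1=[] Q2=[]
t=3-6: P3@Q0 runs 3, rem=6, I/O yield, promote→Q0. Q0=[P1,P2,P3] Q1=[] Q2=[]
t=6-8: P1@Q0 runs 2, rem=6, I/O yield, promote→Q0. Q0=[P2,P3,P1] Q1=[] Q2=[]
t=8-9: P2@Q0 runs 1, rem=9, I/O yield, promote→Q0. Q0=[P3,P1,P2] Q1=[] Q2=[]
t=9-12: P3@Q0 runs 3, rem=3, I/O yield, promote→Q0. Q0=[P1,P2,P3] Q1=[] Q2=[]
t=12-14: P1@Q0 runs 2, rem=4, I/O yield, promote→Q0. Q0=[P2,P3,P1] Q1=[] Q2=[]
t=14-15: P2@Q0 runs 1, rem=8, I/O yield, promote→Q0. Q0=[P3,P1,P2] Q1=[] Q2=[]
t=15-18: P3@Q0 runs 3, rem=0, completes. Q0=[P1,P2] Q1=[] Q2=[]
t=18-20: P1@Q0 runs 2, rem=2, I/O yield, promote→Q0. Q0=[P2,P1] Q1=[] Q2=[]
t=20-21: P2@Q0 runs 1, rem=7, I/O yield, promote→Q0. Q0=[P1,P2] Q1=[] Q2=[]
t=21-23: P1@Q0 runs 2, rem=0, completes. Q0=[P2] Q1=[] Q2=[]
t=23-24: P2@Q0 runs 1, rem=6, I/O yield, promote→Q0. Q0=[P2] Q1=[] Q2=[]
t=24-25: P2@Q0 runs 1, rem=5, I/O yield, promote→Q0. Q0=[P2] Q1=[] Q2=[]
t=25-26: P2@Q0 runs 1, rem=4, I/O yield, promote→Q0. Q0=[P2] Q1=[] Q2=[]
t=26-27: P2@Q0 runs 1, rem=3, I/O yield, promote→Q0. Q0=[P2] Q1=[] Q2=[]
t=27-28: P2@Q0 runs 1, rem=2, I/O yield, promote→Q0. Q0=[P2] Q1=[] Q2=[]
t=28-29: P2@Q0 runs 1, rem=1, I/O yield, promote→Q0. Q0=[P2] Q1=[] Q2=[]
t=29-30: P2@Q0 runs 1, rem=0, completes. Q0=[] Q1=[] Q2=[]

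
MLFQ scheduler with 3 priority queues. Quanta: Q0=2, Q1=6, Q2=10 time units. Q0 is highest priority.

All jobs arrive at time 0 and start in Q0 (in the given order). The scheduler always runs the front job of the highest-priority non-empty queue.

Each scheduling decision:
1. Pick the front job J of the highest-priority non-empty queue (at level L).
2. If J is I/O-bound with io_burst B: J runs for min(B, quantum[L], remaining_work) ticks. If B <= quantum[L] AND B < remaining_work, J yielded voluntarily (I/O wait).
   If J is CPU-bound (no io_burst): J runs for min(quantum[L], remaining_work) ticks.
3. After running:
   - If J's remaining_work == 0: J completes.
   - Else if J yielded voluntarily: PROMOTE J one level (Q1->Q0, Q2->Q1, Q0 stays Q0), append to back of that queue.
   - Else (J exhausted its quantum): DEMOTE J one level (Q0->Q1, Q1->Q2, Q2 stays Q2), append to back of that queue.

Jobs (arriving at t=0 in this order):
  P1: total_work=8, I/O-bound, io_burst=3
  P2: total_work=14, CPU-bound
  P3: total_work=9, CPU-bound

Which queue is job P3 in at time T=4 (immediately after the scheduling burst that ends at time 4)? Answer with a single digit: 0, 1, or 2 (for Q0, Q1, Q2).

t=0-2: P1@Q0 runs 2, rem=6, quantum used, demote→Q1. Q0=[P2,P3] Q1=[P1] Q2=[]
t=2-4: P2@Q0 runs 2, rem=12, quantum used, demote→Q1. Q0=[P3] Q1=[P1,P2] Q2=[]
t=4-6: P3@Q0 runs 2, rem=7, quantum used, demote→Q1. Q0=[] Q1=[P1,P2,P3] Q2=[]
t=6-9: P1@Q1 runs 3, rem=3, I/O yield, promote→Q0. Q0=[P1] Q1=[P2,P3] Q2=[]
t=9-11: P1@Q0 runs 2, rem=1, quantum used, demote→Q1. Q0=[] Q1=[P2,P3,P1] Q2=[]
t=11-17: P2@Q1 runs 6, rem=6, quantum used, demote→Q2. Q0=[] Q1=[P3,P1] Q2=[P2]
t=17-23: P3@Q1 runs 6, rem=1, quantum used, demote→Q2. Q0=[] Q1=[P1] Q2=[P2,P3]
t=23-24: P1@Q1 runs 1, rem=0, completes. Q0=[] Q1=[] Q2=[P2,P3]
t=24-30: P2@Q2 runs 6, rem=0, completes. Q0=[] Q1=[] Q2=[P3]
t=30-31: P3@Q2 runs 1, rem=0, completes. Q0=[] Q1=[] Q2=[]

Answer: 0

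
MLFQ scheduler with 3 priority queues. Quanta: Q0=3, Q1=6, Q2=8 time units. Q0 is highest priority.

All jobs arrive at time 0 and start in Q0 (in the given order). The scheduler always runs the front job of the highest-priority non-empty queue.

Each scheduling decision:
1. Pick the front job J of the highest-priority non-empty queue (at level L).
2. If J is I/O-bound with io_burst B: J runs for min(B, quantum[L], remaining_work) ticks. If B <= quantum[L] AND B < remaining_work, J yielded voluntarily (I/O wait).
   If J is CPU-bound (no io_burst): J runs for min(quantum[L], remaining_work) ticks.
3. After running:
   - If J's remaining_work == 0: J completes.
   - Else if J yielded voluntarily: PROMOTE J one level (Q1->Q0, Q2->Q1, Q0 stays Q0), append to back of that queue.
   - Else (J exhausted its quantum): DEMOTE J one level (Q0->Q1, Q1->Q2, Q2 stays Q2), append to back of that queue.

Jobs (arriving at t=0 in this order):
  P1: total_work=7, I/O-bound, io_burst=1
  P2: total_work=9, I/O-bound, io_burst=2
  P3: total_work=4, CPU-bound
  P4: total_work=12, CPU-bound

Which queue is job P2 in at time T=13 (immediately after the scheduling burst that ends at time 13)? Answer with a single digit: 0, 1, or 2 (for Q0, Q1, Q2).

t=0-1: P1@Q0 runs 1, rem=6, I/O yield, promote→Q0. Q0=[P2,P3,P4,P1] Q1=[] Q2=[]
t=1-3: P2@Q0 runs 2, rem=7, I/O yield, promote→Q0. Q0=[P3,P4,P1,P2] Q1=[] Q2=[]
t=3-6: P3@Q0 runs 3, rem=1, quantum used, demote→Q1. Q0=[P4,P1,P2] Q1=[P3] Q2=[]
t=6-9: P4@Q0 runs 3, rem=9, quantum used, demote→Q1. Q0=[P1,P2] Q1=[P3,P4] Q2=[]
t=9-10: P1@Q0 runs 1, rem=5, I/O yield, promote→Q0. Q0=[P2,P1] Q1=[P3,P4] Q2=[]
t=10-12: P2@Q0 runs 2, rem=5, I/O yield, promote→Q0. Q0=[P1,P2] Q1=[P3,P4] Q2=[]
t=12-13: P1@Q0 runs 1, rem=4, I/O yield, promote→Q0. Q0=[P2,P1] Q1=[P3,P4] Q2=[]
t=13-15: P2@Q0 runs 2, rem=3, I/O yield, promote→Q0. Q0=[P1,P2] Q1=[P3,P4] Q2=[]
t=15-16: P1@Q0 runs 1, rem=3, I/O yield, promote→Q0. Q0=[P2,P1] Q1=[P3,P4] Q2=[]
t=16-18: P2@Q0 runs 2, rem=1, I/O yield, promote→Q0. Q0=[P1,P2] Q1=[P3,P4] Q2=[]
t=18-19: P1@Q0 runs 1, rem=2, I/O yield, promote→Q0. Q0=[P2,P1] Q1=[P3,P4] Q2=[]
t=19-20: P2@Q0 runs 1, rem=0, completes. Q0=[P1] Q1=[P3,P4] Q2=[]
t=20-21: P1@Q0 runs 1, rem=1, I/O yield, promote→Q0. Q0=[P1] Q1=[P3,P4] Q2=[]
t=21-22: P1@Q0 runs 1, rem=0, completes. Q0=[] Q1=[P3,P4] Q2=[]
t=22-23: P3@Q1 runs 1, rem=0, completes. Q0=[] Q1=[P4] Q2=[]
t=23-29: P4@Q1 runs 6, rem=3, quantum used, demote→Q2. Q0=[] Q1=[] Q2=[P4]
t=29-32: P4@Q2 runs 3, rem=0, completes. Q0=[] Q1=[] Q2=[]

Answer: 0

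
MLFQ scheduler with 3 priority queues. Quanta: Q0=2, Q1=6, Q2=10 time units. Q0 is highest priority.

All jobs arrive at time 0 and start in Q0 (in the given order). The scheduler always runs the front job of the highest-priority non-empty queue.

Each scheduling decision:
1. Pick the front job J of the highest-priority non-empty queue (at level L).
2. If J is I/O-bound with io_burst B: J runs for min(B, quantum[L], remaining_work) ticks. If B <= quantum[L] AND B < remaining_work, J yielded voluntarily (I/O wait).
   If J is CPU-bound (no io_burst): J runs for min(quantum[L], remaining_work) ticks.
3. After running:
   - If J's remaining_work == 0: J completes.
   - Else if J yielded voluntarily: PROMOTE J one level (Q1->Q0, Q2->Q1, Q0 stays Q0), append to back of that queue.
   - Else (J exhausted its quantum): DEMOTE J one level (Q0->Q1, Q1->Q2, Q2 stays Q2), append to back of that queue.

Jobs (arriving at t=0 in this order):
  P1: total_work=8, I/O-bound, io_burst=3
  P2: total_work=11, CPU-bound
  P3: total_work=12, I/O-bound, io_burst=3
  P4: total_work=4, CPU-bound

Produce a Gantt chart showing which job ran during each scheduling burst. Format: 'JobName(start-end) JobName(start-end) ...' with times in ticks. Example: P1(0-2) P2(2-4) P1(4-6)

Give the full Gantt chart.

Answer: P1(0-2) P2(2-4) P3(4-6) P4(6-8) P1(8-11) P1(11-13) P2(13-19) P3(19-22) P3(22-24) P4(24-26) P1(26-27) P3(27-30) P3(30-32) P2(32-35)

Derivation:
t=0-2: P1@Q0 runs 2, rem=6, quantum used, demote→Q1. Q0=[P2,P3,P4] Q1=[P1] Q2=[]
t=2-4: P2@Q0 runs 2, rem=9, quantum used, demote→Q1. Q0=[P3,P4] Q1=[P1,P2] Q2=[]
t=4-6: P3@Q0 runs 2, rem=10, quantum used, demote→Q1. Q0=[P4] Q1=[P1,P2,P3] Q2=[]
t=6-8: P4@Q0 runs 2, rem=2, quantum used, demote→Q1. Q0=[] Q1=[P1,P2,P3,P4] Q2=[]
t=8-11: P1@Q1 runs 3, rem=3, I/O yield, promote→Q0. Q0=[P1] Q1=[P2,P3,P4] Q2=[]
t=11-13: P1@Q0 runs 2, rem=1, quantum used, demote→Q1. Q0=[] Q1=[P2,P3,P4,P1] Q2=[]
t=13-19: P2@Q1 runs 6, rem=3, quantum used, demote→Q2. Q0=[] Q1=[P3,P4,P1] Q2=[P2]
t=19-22: P3@Q1 runs 3, rem=7, I/O yield, promote→Q0. Q0=[P3] Q1=[P4,P1] Q2=[P2]
t=22-24: P3@Q0 runs 2, rem=5, quantum used, demote→Q1. Q0=[] Q1=[P4,P1,P3] Q2=[P2]
t=24-26: P4@Q1 runs 2, rem=0, completes. Q0=[] Q1=[P1,P3] Q2=[P2]
t=26-27: P1@Q1 runs 1, rem=0, completes. Q0=[] Q1=[P3] Q2=[P2]
t=27-30: P3@Q1 runs 3, rem=2, I/O yield, promote→Q0. Q0=[P3] Q1=[] Q2=[P2]
t=30-32: P3@Q0 runs 2, rem=0, completes. Q0=[] Q1=[] Q2=[P2]
t=32-35: P2@Q2 runs 3, rem=0, completes. Q0=[] Q1=[] Q2=[]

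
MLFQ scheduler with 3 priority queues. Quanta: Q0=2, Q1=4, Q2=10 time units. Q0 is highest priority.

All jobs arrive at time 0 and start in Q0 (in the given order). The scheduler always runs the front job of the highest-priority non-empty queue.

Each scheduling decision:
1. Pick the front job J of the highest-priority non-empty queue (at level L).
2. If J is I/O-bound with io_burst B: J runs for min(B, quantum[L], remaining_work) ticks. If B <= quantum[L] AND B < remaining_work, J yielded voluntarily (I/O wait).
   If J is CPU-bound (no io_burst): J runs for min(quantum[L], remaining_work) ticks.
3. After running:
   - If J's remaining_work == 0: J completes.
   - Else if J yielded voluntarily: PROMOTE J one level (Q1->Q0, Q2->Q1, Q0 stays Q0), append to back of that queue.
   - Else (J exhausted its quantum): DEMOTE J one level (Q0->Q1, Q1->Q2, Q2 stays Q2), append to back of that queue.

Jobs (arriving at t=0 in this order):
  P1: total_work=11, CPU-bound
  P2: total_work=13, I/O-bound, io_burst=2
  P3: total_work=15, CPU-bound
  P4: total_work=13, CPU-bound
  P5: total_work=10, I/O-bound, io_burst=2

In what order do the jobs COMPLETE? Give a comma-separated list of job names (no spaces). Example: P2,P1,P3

Answer: P5,P2,P1,P3,P4

Derivation:
t=0-2: P1@Q0 runs 2, rem=9, quantum used, demote→Q1. Q0=[P2,P3,P4,P5] Q1=[P1] Q2=[]
t=2-4: P2@Q0 runs 2, rem=11, I/O yield, promote→Q0. Q0=[P3,P4,P5,P2] Q1=[P1] Q2=[]
t=4-6: P3@Q0 runs 2, rem=13, quantum used, demote→Q1. Q0=[P4,P5,P2] Q1=[P1,P3] Q2=[]
t=6-8: P4@Q0 runs 2, rem=11, quantum used, demote→Q1. Q0=[P5,P2] Q1=[P1,P3,P4] Q2=[]
t=8-10: P5@Q0 runs 2, rem=8, I/O yield, promote→Q0. Q0=[P2,P5] Q1=[P1,P3,P4] Q2=[]
t=10-12: P2@Q0 runs 2, rem=9, I/O yield, promote→Q0. Q0=[P5,P2] Q1=[P1,P3,P4] Q2=[]
t=12-14: P5@Q0 runs 2, rem=6, I/O yield, promote→Q0. Q0=[P2,P5] Q1=[P1,P3,P4] Q2=[]
t=14-16: P2@Q0 runs 2, rem=7, I/O yield, promote→Q0. Q0=[P5,P2] Q1=[P1,P3,P4] Q2=[]
t=16-18: P5@Q0 runs 2, rem=4, I/O yield, promote→Q0. Q0=[P2,P5] Q1=[P1,P3,P4] Q2=[]
t=18-20: P2@Q0 runs 2, rem=5, I/O yield, promote→Q0. Q0=[P5,P2] Q1=[P1,P3,P4] Q2=[]
t=20-22: P5@Q0 runs 2, rem=2, I/O yield, promote→Q0. Q0=[P2,P5] Q1=[P1,P3,P4] Q2=[]
t=22-24: P2@Q0 runs 2, rem=3, I/O yield, promote→Q0. Q0=[P5,P2] Q1=[P1,P3,P4] Q2=[]
t=24-26: P5@Q0 runs 2, rem=0, completes. Q0=[P2] Q1=[P1,P3,P4] Q2=[]
t=26-28: P2@Q0 runs 2, rem=1, I/O yield, promote→Q0. Q0=[P2] Q1=[P1,P3,P4] Q2=[]
t=28-29: P2@Q0 runs 1, rem=0, completes. Q0=[] Q1=[P1,P3,P4] Q2=[]
t=29-33: P1@Q1 runs 4, rem=5, quantum used, demote→Q2. Q0=[] Q1=[P3,P4] Q2=[P1]
t=33-37: P3@Q1 runs 4, rem=9, quantum used, demote→Q2. Q0=[] Q1=[P4] Q2=[P1,P3]
t=37-41: P4@Q1 runs 4, rem=7, quantum used, demote→Q2. Q0=[] Q1=[] Q2=[P1,P3,P4]
t=41-46: P1@Q2 runs 5, rem=0, completes. Q0=[] Q1=[] Q2=[P3,P4]
t=46-55: P3@Q2 runs 9, rem=0, completes. Q0=[] Q1=[] Q2=[P4]
t=55-62: P4@Q2 runs 7, rem=0, completes. Q0=[] Q1=[] Q2=[]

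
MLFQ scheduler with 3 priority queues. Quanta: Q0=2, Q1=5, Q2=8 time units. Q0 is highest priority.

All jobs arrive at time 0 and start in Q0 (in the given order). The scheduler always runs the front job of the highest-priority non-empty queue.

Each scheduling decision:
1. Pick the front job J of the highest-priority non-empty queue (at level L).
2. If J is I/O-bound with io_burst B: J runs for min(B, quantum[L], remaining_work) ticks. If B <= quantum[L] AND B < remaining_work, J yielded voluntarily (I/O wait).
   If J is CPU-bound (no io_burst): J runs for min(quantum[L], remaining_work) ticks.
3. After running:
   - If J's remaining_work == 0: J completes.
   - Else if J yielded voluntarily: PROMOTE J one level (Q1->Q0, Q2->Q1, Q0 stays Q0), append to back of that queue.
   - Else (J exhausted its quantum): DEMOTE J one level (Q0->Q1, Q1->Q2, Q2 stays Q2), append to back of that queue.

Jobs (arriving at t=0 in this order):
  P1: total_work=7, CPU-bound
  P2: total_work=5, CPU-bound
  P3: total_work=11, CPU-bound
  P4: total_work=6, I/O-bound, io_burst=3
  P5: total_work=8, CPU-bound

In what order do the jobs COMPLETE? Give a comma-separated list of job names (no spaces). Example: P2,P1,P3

t=0-2: P1@Q0 runs 2, rem=5, quantum used, demote→Q1. Q0=[P2,P3,P4,P5] Q1=[P1] Q2=[]
t=2-4: P2@Q0 runs 2, rem=3, quantum used, demote→Q1. Q0=[P3,P4,P5] Q1=[P1,P2] Q2=[]
t=4-6: P3@Q0 runs 2, rem=9, quantum used, demote→Q1. Q0=[P4,P5] Q1=[P1,P2,P3] Q2=[]
t=6-8: P4@Q0 runs 2, rem=4, quantum used, demote→Q1. Q0=[P5] Q1=[P1,P2,P3,P4] Q2=[]
t=8-10: P5@Q0 runs 2, rem=6, quantum used, demote→Q1. Q0=[] Q1=[P1,P2,P3,P4,P5] Q2=[]
t=10-15: P1@Q1 runs 5, rem=0, completes. Q0=[] Q1=[P2,P3,P4,P5] Q2=[]
t=15-18: P2@Q1 runs 3, rem=0, completes. Q0=[] Q1=[P3,P4,P5] Q2=[]
t=18-23: P3@Q1 runs 5, rem=4, quantum used, demote→Q2. Q0=[] Q1=[P4,P5] Q2=[P3]
t=23-26: P4@Q1 runs 3, rem=1, I/O yield, promote→Q0. Q0=[P4] Q1=[P5] Q2=[P3]
t=26-27: P4@Q0 runs 1, rem=0, completes. Q0=[] Q1=[P5] Q2=[P3]
t=27-32: P5@Q1 runs 5, rem=1, quantum used, demote→Q2. Q0=[] Q1=[] Q2=[P3,P5]
t=32-36: P3@Q2 runs 4, rem=0, completes. Q0=[] Q1=[] Q2=[P5]
t=36-37: P5@Q2 runs 1, rem=0, completes. Q0=[] Q1=[] Q2=[]

Answer: P1,P2,P4,P3,P5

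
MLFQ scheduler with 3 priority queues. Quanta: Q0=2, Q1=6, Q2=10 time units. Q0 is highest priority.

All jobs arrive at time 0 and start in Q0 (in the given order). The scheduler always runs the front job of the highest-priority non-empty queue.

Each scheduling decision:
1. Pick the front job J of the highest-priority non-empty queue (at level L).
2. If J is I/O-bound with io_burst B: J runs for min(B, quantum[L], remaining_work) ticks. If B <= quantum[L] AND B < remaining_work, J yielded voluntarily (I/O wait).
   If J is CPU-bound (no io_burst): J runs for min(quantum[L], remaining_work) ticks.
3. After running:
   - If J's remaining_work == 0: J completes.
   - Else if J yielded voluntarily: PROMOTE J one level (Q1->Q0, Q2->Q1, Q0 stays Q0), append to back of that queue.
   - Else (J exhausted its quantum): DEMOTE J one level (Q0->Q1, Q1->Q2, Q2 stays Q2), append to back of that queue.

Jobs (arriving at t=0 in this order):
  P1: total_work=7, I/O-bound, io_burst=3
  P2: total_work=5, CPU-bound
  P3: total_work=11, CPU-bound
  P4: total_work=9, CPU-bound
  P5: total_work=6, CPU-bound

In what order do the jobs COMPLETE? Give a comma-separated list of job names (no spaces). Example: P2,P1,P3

t=0-2: P1@Q0 runs 2, rem=5, quantum used, demote→Q1. Q0=[P2,P3,P4,P5] Q1=[P1] Q2=[]
t=2-4: P2@Q0 runs 2, rem=3, quantum used, demote→Q1. Q0=[P3,P4,P5] Q1=[P1,P2] Q2=[]
t=4-6: P3@Q0 runs 2, rem=9, quantum used, demote→Q1. Q0=[P4,P5] Q1=[P1,P2,P3] Q2=[]
t=6-8: P4@Q0 runs 2, rem=7, quantum used, demote→Q1. Q0=[P5] Q1=[P1,P2,P3,P4] Q2=[]
t=8-10: P5@Q0 runs 2, rem=4, quantum used, demote→Q1. Q0=[] Q1=[P1,P2,P3,P4,P5] Q2=[]
t=10-13: P1@Q1 runs 3, rem=2, I/O yield, promote→Q0. Q0=[P1] Q1=[P2,P3,P4,P5] Q2=[]
t=13-15: P1@Q0 runs 2, rem=0, completes. Q0=[] Q1=[P2,P3,P4,P5] Q2=[]
t=15-18: P2@Q1 runs 3, rem=0, completes. Q0=[] Q1=[P3,P4,P5] Q2=[]
t=18-24: P3@Q1 runs 6, rem=3, quantum used, demote→Q2. Q0=[] Q1=[P4,P5] Q2=[P3]
t=24-30: P4@Q1 runs 6, rem=1, quantum used, demote→Q2. Q0=[] Q1=[P5] Q2=[P3,P4]
t=30-34: P5@Q1 runs 4, rem=0, completes. Q0=[] Q1=[] Q2=[P3,P4]
t=34-37: P3@Q2 runs 3, rem=0, completes. Q0=[] Q1=[] Q2=[P4]
t=37-38: P4@Q2 runs 1, rem=0, completes. Q0=[] Q1=[] Q2=[]

Answer: P1,P2,P5,P3,P4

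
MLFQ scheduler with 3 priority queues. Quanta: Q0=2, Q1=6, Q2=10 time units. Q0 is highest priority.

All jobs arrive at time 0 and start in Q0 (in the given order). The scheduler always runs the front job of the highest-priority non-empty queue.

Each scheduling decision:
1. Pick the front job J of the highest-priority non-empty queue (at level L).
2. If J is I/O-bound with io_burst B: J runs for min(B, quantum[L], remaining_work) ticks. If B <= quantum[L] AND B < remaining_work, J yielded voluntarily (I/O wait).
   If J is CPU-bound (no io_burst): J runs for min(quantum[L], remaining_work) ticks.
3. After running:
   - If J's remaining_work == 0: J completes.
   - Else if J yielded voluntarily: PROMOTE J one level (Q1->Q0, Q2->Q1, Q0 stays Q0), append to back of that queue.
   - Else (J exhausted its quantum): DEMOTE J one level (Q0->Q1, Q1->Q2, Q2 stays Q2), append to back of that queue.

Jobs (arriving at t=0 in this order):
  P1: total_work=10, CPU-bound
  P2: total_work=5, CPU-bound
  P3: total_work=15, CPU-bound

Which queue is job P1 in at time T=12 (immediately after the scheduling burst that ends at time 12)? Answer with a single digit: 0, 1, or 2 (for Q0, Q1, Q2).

t=0-2: P1@Q0 runs 2, rem=8, quantum used, demote→Q1. Q0=[P2,P3] Q1=[P1] Q2=[]
t=2-4: P2@Q0 runs 2, rem=3, quantum used, demote→Q1. Q0=[P3] Q1=[P1,P2] Q2=[]
t=4-6: P3@Q0 runs 2, rem=13, quantum used, demote→Q1. Q0=[] Q1=[P1,P2,P3] Q2=[]
t=6-12: P1@Q1 runs 6, rem=2, quantum used, demote→Q2. Q0=[] Q1=[P2,P3] Q2=[P1]
t=12-15: P2@Q1 runs 3, rem=0, completes. Q0=[] Q1=[P3] Q2=[P1]
t=15-21: P3@Q1 runs 6, rem=7, quantum used, demote→Q2. Q0=[] Q1=[] Q2=[P1,P3]
t=21-23: P1@Q2 runs 2, rem=0, completes. Q0=[] Q1=[] Q2=[P3]
t=23-30: P3@Q2 runs 7, rem=0, completes. Q0=[] Q1=[] Q2=[]

Answer: 2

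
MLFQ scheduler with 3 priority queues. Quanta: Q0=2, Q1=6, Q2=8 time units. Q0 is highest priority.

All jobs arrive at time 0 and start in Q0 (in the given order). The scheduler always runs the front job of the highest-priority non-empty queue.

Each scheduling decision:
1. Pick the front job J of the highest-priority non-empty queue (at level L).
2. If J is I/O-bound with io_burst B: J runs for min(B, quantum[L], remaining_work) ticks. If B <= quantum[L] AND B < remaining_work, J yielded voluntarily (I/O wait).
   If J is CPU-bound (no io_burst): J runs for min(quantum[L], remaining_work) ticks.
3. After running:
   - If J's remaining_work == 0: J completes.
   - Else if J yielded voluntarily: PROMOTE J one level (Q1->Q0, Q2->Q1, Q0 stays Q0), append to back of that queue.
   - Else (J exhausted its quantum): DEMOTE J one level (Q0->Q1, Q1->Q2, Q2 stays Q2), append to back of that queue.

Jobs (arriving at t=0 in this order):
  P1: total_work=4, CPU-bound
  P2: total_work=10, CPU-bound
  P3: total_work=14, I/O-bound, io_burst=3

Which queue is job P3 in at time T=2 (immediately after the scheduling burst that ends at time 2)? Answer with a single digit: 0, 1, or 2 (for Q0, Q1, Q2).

Answer: 0

Derivation:
t=0-2: P1@Q0 runs 2, rem=2, quantum used, demote→Q1. Q0=[P2,P3] Q1=[P1] Q2=[]
t=2-4: P2@Q0 runs 2, rem=8, quantum used, demote→Q1. Q0=[P3] Q1=[P1,P2] Q2=[]
t=4-6: P3@Q0 runs 2, rem=12, quantum used, demote→Q1. Q0=[] Q1=[P1,P2,P3] Q2=[]
t=6-8: P1@Q1 runs 2, rem=0, completes. Q0=[] Q1=[P2,P3] Q2=[]
t=8-14: P2@Q1 runs 6, rem=2, quantum used, demote→Q2. Q0=[] Q1=[P3] Q2=[P2]
t=14-17: P3@Q1 runs 3, rem=9, I/O yield, promote→Q0. Q0=[P3] Q1=[] Q2=[P2]
t=17-19: P3@Q0 runs 2, rem=7, quantum used, demote→Q1. Q0=[] Q1=[P3] Q2=[P2]
t=19-22: P3@Q1 runs 3, rem=4, I/O yield, promote→Q0. Q0=[P3] Q1=[] Q2=[P2]
t=22-24: P3@Q0 runs 2, rem=2, quantum used, demote→Q1. Q0=[] Q1=[P3] Q2=[P2]
t=24-26: P3@Q1 runs 2, rem=0, completes. Q0=[] Q1=[] Q2=[P2]
t=26-28: P2@Q2 runs 2, rem=0, completes. Q0=[] Q1=[] Q2=[]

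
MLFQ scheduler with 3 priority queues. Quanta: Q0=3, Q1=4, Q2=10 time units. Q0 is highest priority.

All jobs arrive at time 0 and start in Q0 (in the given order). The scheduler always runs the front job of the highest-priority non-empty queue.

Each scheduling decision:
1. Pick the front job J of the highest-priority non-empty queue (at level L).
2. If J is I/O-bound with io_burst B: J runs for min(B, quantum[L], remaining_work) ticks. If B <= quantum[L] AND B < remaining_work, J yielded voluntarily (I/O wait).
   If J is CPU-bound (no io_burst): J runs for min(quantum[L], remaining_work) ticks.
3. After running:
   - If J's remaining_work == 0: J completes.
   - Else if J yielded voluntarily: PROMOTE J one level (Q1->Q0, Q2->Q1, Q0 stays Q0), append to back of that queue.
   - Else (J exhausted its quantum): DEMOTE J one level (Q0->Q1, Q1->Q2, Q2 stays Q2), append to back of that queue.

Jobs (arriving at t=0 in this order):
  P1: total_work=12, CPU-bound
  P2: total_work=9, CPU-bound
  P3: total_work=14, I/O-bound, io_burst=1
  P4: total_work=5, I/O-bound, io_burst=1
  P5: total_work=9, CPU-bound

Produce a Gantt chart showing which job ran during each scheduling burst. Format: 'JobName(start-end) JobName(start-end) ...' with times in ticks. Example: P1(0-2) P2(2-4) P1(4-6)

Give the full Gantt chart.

Answer: P1(0-3) P2(3-6) P3(6-7) P4(7-8) P5(8-11) P3(11-12) P4(12-13) P3(13-14) P4(14-15) P3(15-16) P4(16-17) P3(17-18) P4(18-19) P3(19-20) P3(20-21) P3(21-22) P3(22-23) P3(23-24) P3(24-25) P3(25-26) P3(26-27) P3(27-28) P1(28-32) P2(32-36) P5(36-40) P1(40-45) P2(45-47) P5(47-49)

Derivation:
t=0-3: P1@Q0 runs 3, rem=9, quantum used, demote→Q1. Q0=[P2,P3,P4,P5] Q1=[P1] Q2=[]
t=3-6: P2@Q0 runs 3, rem=6, quantum used, demote→Q1. Q0=[P3,P4,P5] Q1=[P1,P2] Q2=[]
t=6-7: P3@Q0 runs 1, rem=13, I/O yield, promote→Q0. Q0=[P4,P5,P3] Q1=[P1,P2] Q2=[]
t=7-8: P4@Q0 runs 1, rem=4, I/O yield, promote→Q0. Q0=[P5,P3,P4] Q1=[P1,P2] Q2=[]
t=8-11: P5@Q0 runs 3, rem=6, quantum used, demote→Q1. Q0=[P3,P4] Q1=[P1,P2,P5] Q2=[]
t=11-12: P3@Q0 runs 1, rem=12, I/O yield, promote→Q0. Q0=[P4,P3] Q1=[P1,P2,P5] Q2=[]
t=12-13: P4@Q0 runs 1, rem=3, I/O yield, promote→Q0. Q0=[P3,P4] Q1=[P1,P2,P5] Q2=[]
t=13-14: P3@Q0 runs 1, rem=11, I/O yield, promote→Q0. Q0=[P4,P3] Q1=[P1,P2,P5] Q2=[]
t=14-15: P4@Q0 runs 1, rem=2, I/O yield, promote→Q0. Q0=[P3,P4] Q1=[P1,P2,P5] Q2=[]
t=15-16: P3@Q0 runs 1, rem=10, I/O yield, promote→Q0. Q0=[P4,P3] Q1=[P1,P2,P5] Q2=[]
t=16-17: P4@Q0 runs 1, rem=1, I/O yield, promote→Q0. Q0=[P3,P4] Q1=[P1,P2,P5] Q2=[]
t=17-18: P3@Q0 runs 1, rem=9, I/O yield, promote→Q0. Q0=[P4,P3] Q1=[P1,P2,P5] Q2=[]
t=18-19: P4@Q0 runs 1, rem=0, completes. Q0=[P3] Q1=[P1,P2,P5] Q2=[]
t=19-20: P3@Q0 runs 1, rem=8, I/O yield, promote→Q0. Q0=[P3] Q1=[P1,P2,P5] Q2=[]
t=20-21: P3@Q0 runs 1, rem=7, I/O yield, promote→Q0. Q0=[P3] Q1=[P1,P2,P5] Q2=[]
t=21-22: P3@Q0 runs 1, rem=6, I/O yield, promote→Q0. Q0=[P3] Q1=[P1,P2,P5] Q2=[]
t=22-23: P3@Q0 runs 1, rem=5, I/O yield, promote→Q0. Q0=[P3] Q1=[P1,P2,P5] Q2=[]
t=23-24: P3@Q0 runs 1, rem=4, I/O yield, promote→Q0. Q0=[P3] Q1=[P1,P2,P5] Q2=[]
t=24-25: P3@Q0 runs 1, rem=3, I/O yield, promote→Q0. Q0=[P3] Q1=[P1,P2,P5] Q2=[]
t=25-26: P3@Q0 runs 1, rem=2, I/O yield, promote→Q0. Q0=[P3] Q1=[P1,P2,P5] Q2=[]
t=26-27: P3@Q0 runs 1, rem=1, I/O yield, promote→Q0. Q0=[P3] Q1=[P1,P2,P5] Q2=[]
t=27-28: P3@Q0 runs 1, rem=0, completes. Q0=[] Q1=[P1,P2,P5] Q2=[]
t=28-32: P1@Q1 runs 4, rem=5, quantum used, demote→Q2. Q0=[] Q1=[P2,P5] Q2=[P1]
t=32-36: P2@Q1 runs 4, rem=2, quantum used, demote→Q2. Q0=[] Q1=[P5] Q2=[P1,P2]
t=36-40: P5@Q1 runs 4, rem=2, quantum used, demote→Q2. Q0=[] Q1=[] Q2=[P1,P2,P5]
t=40-45: P1@Q2 runs 5, rem=0, completes. Q0=[] Q1=[] Q2=[P2,P5]
t=45-47: P2@Q2 runs 2, rem=0, completes. Q0=[] Q1=[] Q2=[P5]
t=47-49: P5@Q2 runs 2, rem=0, completes. Q0=[] Q1=[] Q2=[]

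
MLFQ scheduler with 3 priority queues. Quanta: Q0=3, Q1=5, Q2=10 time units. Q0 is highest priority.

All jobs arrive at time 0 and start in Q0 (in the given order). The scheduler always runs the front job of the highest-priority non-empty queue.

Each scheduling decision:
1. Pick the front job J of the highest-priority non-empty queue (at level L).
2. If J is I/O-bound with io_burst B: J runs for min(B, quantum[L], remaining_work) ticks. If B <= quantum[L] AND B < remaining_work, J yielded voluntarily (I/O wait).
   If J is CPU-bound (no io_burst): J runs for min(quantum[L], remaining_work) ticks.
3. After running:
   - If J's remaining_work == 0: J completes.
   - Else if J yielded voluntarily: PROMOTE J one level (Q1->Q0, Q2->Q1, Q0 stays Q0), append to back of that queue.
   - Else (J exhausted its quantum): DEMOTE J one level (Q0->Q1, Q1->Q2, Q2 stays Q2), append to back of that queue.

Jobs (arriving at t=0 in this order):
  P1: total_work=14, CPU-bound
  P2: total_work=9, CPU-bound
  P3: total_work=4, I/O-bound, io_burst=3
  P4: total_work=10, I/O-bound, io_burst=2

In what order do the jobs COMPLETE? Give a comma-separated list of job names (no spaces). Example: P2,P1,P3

Answer: P3,P4,P1,P2

Derivation:
t=0-3: P1@Q0 runs 3, rem=11, quantum used, demote→Q1. Q0=[P2,P3,P4] Q1=[P1] Q2=[]
t=3-6: P2@Q0 runs 3, rem=6, quantum used, demote→Q1. Q0=[P3,P4] Q1=[P1,P2] Q2=[]
t=6-9: P3@Q0 runs 3, rem=1, I/O yield, promote→Q0. Q0=[P4,P3] Q1=[P1,P2] Q2=[]
t=9-11: P4@Q0 runs 2, rem=8, I/O yield, promote→Q0. Q0=[P3,P4] Q1=[P1,P2] Q2=[]
t=11-12: P3@Q0 runs 1, rem=0, completes. Q0=[P4] Q1=[P1,P2] Q2=[]
t=12-14: P4@Q0 runs 2, rem=6, I/O yield, promote→Q0. Q0=[P4] Q1=[P1,P2] Q2=[]
t=14-16: P4@Q0 runs 2, rem=4, I/O yield, promote→Q0. Q0=[P4] Q1=[P1,P2] Q2=[]
t=16-18: P4@Q0 runs 2, rem=2, I/O yield, promote→Q0. Q0=[P4] Q1=[P1,P2] Q2=[]
t=18-20: P4@Q0 runs 2, rem=0, completes. Q0=[] Q1=[P1,P2] Q2=[]
t=20-25: P1@Q1 runs 5, rem=6, quantum used, demote→Q2. Q0=[] Q1=[P2] Q2=[P1]
t=25-30: P2@Q1 runs 5, rem=1, quantum used, demote→Q2. Q0=[] Q1=[] Q2=[P1,P2]
t=30-36: P1@Q2 runs 6, rem=0, completes. Q0=[] Q1=[] Q2=[P2]
t=36-37: P2@Q2 runs 1, rem=0, completes. Q0=[] Q1=[] Q2=[]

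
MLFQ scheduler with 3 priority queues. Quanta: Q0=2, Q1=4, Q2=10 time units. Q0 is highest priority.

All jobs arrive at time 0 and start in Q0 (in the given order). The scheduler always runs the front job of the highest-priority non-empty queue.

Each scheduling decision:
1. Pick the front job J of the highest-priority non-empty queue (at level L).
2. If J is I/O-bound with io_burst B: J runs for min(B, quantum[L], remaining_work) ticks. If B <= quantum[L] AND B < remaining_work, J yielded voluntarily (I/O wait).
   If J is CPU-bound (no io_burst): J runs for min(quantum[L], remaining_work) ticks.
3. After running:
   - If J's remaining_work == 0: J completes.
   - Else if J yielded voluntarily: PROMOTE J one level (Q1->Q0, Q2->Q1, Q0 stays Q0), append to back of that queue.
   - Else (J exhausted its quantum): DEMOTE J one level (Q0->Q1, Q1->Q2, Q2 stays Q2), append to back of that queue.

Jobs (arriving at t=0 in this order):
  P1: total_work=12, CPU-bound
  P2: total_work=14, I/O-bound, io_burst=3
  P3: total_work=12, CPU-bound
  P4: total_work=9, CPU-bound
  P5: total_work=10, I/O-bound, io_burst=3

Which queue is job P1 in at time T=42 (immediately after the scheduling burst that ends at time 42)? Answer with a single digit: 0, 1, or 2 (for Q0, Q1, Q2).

t=0-2: P1@Q0 runs 2, rem=10, quantum used, demote→Q1. Q0=[P2,P3,P4,P5] Q1=[P1] Q2=[]
t=2-4: P2@Q0 runs 2, rem=12, quantum used, demote→Q1. Q0=[P3,P4,P5] Q1=[P1,P2] Q2=[]
t=4-6: P3@Q0 runs 2, rem=10, quantum used, demote→Q1. Q0=[P4,P5] Q1=[P1,P2,P3] Q2=[]
t=6-8: P4@Q0 runs 2, rem=7, quantum used, demote→Q1. Q0=[P5] Q1=[P1,P2,P3,P4] Q2=[]
t=8-10: P5@Q0 runs 2, rem=8, quantum used, demote→Q1. Q0=[] Q1=[P1,P2,P3,P4,P5] Q2=[]
t=10-14: P1@Q1 runs 4, rem=6, quantum used, demote→Q2. Q0=[] Q1=[P2,P3,P4,P5] Q2=[P1]
t=14-17: P2@Q1 runs 3, rem=9, I/O yield, promote→Q0. Q0=[P2] Q1=[P3,P4,P5] Q2=[P1]
t=17-19: P2@Q0 runs 2, rem=7, quantum used, demote→Q1. Q0=[] Q1=[P3,P4,P5,P2] Q2=[P1]
t=19-23: P3@Q1 runs 4, rem=6, quantum used, demote→Q2. Q0=[] Q1=[P4,P5,P2] Q2=[P1,P3]
t=23-27: P4@Q1 runs 4, rem=3, quantum used, demote→Q2. Q0=[] Q1=[P5,P2] Q2=[P1,P3,P4]
t=27-30: P5@Q1 runs 3, rem=5, I/O yield, promote→Q0. Q0=[P5] Q1=[P2] Q2=[P1,P3,P4]
t=30-32: P5@Q0 runs 2, rem=3, quantum used, demote→Q1. Q0=[] Q1=[P2,P5] Q2=[P1,P3,P4]
t=32-35: P2@Q1 runs 3, rem=4, I/O yield, promote→Q0. Q0=[P2] Q1=[P5] Q2=[P1,P3,P4]
t=35-37: P2@Q0 runs 2, rem=2, quantum used, demote→Q1. Q0=[] Q1=[P5,P2] Q2=[P1,P3,P4]
t=37-40: P5@Q1 runs 3, rem=0, completes. Q0=[] Q1=[P2] Q2=[P1,P3,P4]
t=40-42: P2@Q1 runs 2, rem=0, completes. Q0=[] Q1=[] Q2=[P1,P3,P4]
t=42-48: P1@Q2 runs 6, rem=0, completes. Q0=[] Q1=[] Q2=[P3,P4]
t=48-54: P3@Q2 runs 6, rem=0, completes. Q0=[] Q1=[] Q2=[P4]
t=54-57: P4@Q2 runs 3, rem=0, completes. Q0=[] Q1=[] Q2=[]

Answer: 2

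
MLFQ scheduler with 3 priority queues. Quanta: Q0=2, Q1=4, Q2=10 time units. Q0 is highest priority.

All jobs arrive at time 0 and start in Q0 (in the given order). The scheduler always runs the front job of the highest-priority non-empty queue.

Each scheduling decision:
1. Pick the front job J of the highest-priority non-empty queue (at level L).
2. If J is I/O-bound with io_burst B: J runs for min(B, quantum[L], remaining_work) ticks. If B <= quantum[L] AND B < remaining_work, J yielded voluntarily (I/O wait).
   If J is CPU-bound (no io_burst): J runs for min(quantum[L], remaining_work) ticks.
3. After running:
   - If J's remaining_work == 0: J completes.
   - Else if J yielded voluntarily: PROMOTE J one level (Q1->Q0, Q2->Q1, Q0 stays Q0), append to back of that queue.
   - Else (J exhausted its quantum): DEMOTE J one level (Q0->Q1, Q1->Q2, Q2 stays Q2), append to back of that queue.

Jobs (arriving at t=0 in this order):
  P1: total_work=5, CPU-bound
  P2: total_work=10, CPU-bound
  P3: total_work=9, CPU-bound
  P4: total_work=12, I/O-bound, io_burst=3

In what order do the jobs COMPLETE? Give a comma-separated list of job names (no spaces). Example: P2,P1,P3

t=0-2: P1@Q0 runs 2, rem=3, quantum used, demote→Q1. Q0=[P2,P3,P4] Q1=[P1] Q2=[]
t=2-4: P2@Q0 runs 2, rem=8, quantum used, demote→Q1. Q0=[P3,P4] Q1=[P1,P2] Q2=[]
t=4-6: P3@Q0 runs 2, rem=7, quantum used, demote→Q1. Q0=[P4] Q1=[P1,P2,P3] Q2=[]
t=6-8: P4@Q0 runs 2, rem=10, quantum used, demote→Q1. Q0=[] Q1=[P1,P2,P3,P4] Q2=[]
t=8-11: P1@Q1 runs 3, rem=0, completes. Q0=[] Q1=[P2,P3,P4] Q2=[]
t=11-15: P2@Q1 runs 4, rem=4, quantum used, demote→Q2. Q0=[] Q1=[P3,P4] Q2=[P2]
t=15-19: P3@Q1 runs 4, rem=3, quantum used, demote→Q2. Q0=[] Q1=[P4] Q2=[P2,P3]
t=19-22: P4@Q1 runs 3, rem=7, I/O yield, promote→Q0. Q0=[P4] Q1=[] Q2=[P2,P3]
t=22-24: P4@Q0 runs 2, rem=5, quantum used, demote→Q1. Q0=[] Q1=[P4] Q2=[P2,P3]
t=24-27: P4@Q1 runs 3, rem=2, I/O yield, promote→Q0. Q0=[P4] Q1=[] Q2=[P2,P3]
t=27-29: P4@Q0 runs 2, rem=0, completes. Q0=[] Q1=[] Q2=[P2,P3]
t=29-33: P2@Q2 runs 4, rem=0, completes. Q0=[] Q1=[] Q2=[P3]
t=33-36: P3@Q2 runs 3, rem=0, completes. Q0=[] Q1=[] Q2=[]

Answer: P1,P4,P2,P3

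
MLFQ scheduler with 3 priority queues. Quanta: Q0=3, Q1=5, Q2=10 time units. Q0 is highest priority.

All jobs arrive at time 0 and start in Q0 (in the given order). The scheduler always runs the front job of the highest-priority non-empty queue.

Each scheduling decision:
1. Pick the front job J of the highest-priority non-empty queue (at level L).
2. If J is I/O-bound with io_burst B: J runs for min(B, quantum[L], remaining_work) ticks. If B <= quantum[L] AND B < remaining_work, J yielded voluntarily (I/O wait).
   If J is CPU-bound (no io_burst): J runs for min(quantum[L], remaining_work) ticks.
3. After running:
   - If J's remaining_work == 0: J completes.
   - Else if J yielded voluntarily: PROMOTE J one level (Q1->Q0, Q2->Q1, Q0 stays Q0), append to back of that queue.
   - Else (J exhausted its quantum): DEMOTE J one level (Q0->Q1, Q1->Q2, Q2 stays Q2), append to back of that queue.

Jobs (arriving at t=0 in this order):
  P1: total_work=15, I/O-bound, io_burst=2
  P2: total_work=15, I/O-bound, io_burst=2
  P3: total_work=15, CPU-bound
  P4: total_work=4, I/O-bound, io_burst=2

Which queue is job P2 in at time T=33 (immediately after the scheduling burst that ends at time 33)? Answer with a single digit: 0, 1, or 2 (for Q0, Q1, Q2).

t=0-2: P1@Q0 runs 2, rem=13, I/O yield, promote→Q0. Q0=[P2,P3,P4,P1] Q1=[] Q2=[]
t=2-4: P2@Q0 runs 2, rem=13, I/O yield, promote→Q0. Q0=[P3,P4,P1,P2] Q1=[] Q2=[]
t=4-7: P3@Q0 runs 3, rem=12, quantum used, demote→Q1. Q0=[P4,P1,P2] Q1=[P3] Q2=[]
t=7-9: P4@Q0 runs 2, rem=2, I/O yield, promote→Q0. Q0=[P1,P2,P4] Q1=[P3] Q2=[]
t=9-11: P1@Q0 runs 2, rem=11, I/O yield, promote→Q0. Q0=[P2,P4,P1] Q1=[P3] Q2=[]
t=11-13: P2@Q0 runs 2, rem=11, I/O yield, promote→Q0. Q0=[P4,P1,P2] Q1=[P3] Q2=[]
t=13-15: P4@Q0 runs 2, rem=0, completes. Q0=[P1,P2] Q1=[P3] Q2=[]
t=15-17: P1@Q0 runs 2, rem=9, I/O yield, promote→Q0. Q0=[P2,P1] Q1=[P3] Q2=[]
t=17-19: P2@Q0 runs 2, rem=9, I/O yield, promote→Q0. Q0=[P1,P2] Q1=[P3] Q2=[]
t=19-21: P1@Q0 runs 2, rem=7, I/O yield, promote→Q0. Q0=[P2,P1] Q1=[P3] Q2=[]
t=21-23: P2@Q0 runs 2, rem=7, I/O yield, promote→Q0. Q0=[P1,P2] Q1=[P3] Q2=[]
t=23-25: P1@Q0 runs 2, rem=5, I/O yield, promote→Q0. Q0=[P2,P1] Q1=[P3] Q2=[]
t=25-27: P2@Q0 runs 2, rem=5, I/O yield, promote→Q0. Q0=[P1,P2] Q1=[P3] Q2=[]
t=27-29: P1@Q0 runs 2, rem=3, I/O yield, promote→Q0. Q0=[P2,P1] Q1=[P3] Q2=[]
t=29-31: P2@Q0 runs 2, rem=3, I/O yield, promote→Q0. Q0=[P1,P2] Q1=[P3] Q2=[]
t=31-33: P1@Q0 runs 2, rem=1, I/O yield, promote→Q0. Q0=[P2,P1] Q1=[P3] Q2=[]
t=33-35: P2@Q0 runs 2, rem=1, I/O yield, promote→Q0. Q0=[P1,P2] Q1=[P3] Q2=[]
t=35-36: P1@Q0 runs 1, rem=0, completes. Q0=[P2] Q1=[P3] Q2=[]
t=36-37: P2@Q0 runs 1, rem=0, completes. Q0=[] Q1=[P3] Q2=[]
t=37-42: P3@Q1 runs 5, rem=7, quantum used, demote→Q2. Q0=[] Q1=[] Q2=[P3]
t=42-49: P3@Q2 runs 7, rem=0, completes. Q0=[] Q1=[] Q2=[]

Answer: 0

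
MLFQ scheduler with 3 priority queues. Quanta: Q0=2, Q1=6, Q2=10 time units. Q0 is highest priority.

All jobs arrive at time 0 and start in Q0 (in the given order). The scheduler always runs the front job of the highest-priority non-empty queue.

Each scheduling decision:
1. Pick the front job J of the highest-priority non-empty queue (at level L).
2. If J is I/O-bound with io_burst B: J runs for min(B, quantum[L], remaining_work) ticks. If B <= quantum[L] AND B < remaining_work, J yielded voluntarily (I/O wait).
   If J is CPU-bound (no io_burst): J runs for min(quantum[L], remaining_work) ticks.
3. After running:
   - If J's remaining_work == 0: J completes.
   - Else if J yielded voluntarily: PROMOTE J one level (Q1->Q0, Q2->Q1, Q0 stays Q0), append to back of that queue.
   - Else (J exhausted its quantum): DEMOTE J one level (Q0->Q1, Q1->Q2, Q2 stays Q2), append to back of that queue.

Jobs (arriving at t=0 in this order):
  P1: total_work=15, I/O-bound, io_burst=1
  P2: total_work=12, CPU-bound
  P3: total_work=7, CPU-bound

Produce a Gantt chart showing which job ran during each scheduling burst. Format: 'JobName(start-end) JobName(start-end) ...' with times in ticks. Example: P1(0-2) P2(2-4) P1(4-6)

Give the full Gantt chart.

Answer: P1(0-1) P2(1-3) P3(3-5) P1(5-6) P1(6-7) P1(7-8) P1(8-9) P1(9-10) P1(10-11) P1(11-12) P1(12-13) P1(13-14) P1(14-15) P1(15-16) P1(16-17) P1(17-18) P1(18-19) P2(19-25) P3(25-30) P2(30-34)

Derivation:
t=0-1: P1@Q0 runs 1, rem=14, I/O yield, promote→Q0. Q0=[P2,P3,P1] Q1=[] Q2=[]
t=1-3: P2@Q0 runs 2, rem=10, quantum used, demote→Q1. Q0=[P3,P1] Q1=[P2] Q2=[]
t=3-5: P3@Q0 runs 2, rem=5, quantum used, demote→Q1. Q0=[P1] Q1=[P2,P3] Q2=[]
t=5-6: P1@Q0 runs 1, rem=13, I/O yield, promote→Q0. Q0=[P1] Q1=[P2,P3] Q2=[]
t=6-7: P1@Q0 runs 1, rem=12, I/O yield, promote→Q0. Q0=[P1] Q1=[P2,P3] Q2=[]
t=7-8: P1@Q0 runs 1, rem=11, I/O yield, promote→Q0. Q0=[P1] Q1=[P2,P3] Q2=[]
t=8-9: P1@Q0 runs 1, rem=10, I/O yield, promote→Q0. Q0=[P1] Q1=[P2,P3] Q2=[]
t=9-10: P1@Q0 runs 1, rem=9, I/O yield, promote→Q0. Q0=[P1] Q1=[P2,P3] Q2=[]
t=10-11: P1@Q0 runs 1, rem=8, I/O yield, promote→Q0. Q0=[P1] Q1=[P2,P3] Q2=[]
t=11-12: P1@Q0 runs 1, rem=7, I/O yield, promote→Q0. Q0=[P1] Q1=[P2,P3] Q2=[]
t=12-13: P1@Q0 runs 1, rem=6, I/O yield, promote→Q0. Q0=[P1] Q1=[P2,P3] Q2=[]
t=13-14: P1@Q0 runs 1, rem=5, I/O yield, promote→Q0. Q0=[P1] Q1=[P2,P3] Q2=[]
t=14-15: P1@Q0 runs 1, rem=4, I/O yield, promote→Q0. Q0=[P1] Q1=[P2,P3] Q2=[]
t=15-16: P1@Q0 runs 1, rem=3, I/O yield, promote→Q0. Q0=[P1] Q1=[P2,P3] Q2=[]
t=16-17: P1@Q0 runs 1, rem=2, I/O yield, promote→Q0. Q0=[P1] Q1=[P2,P3] Q2=[]
t=17-18: P1@Q0 runs 1, rem=1, I/O yield, promote→Q0. Q0=[P1] Q1=[P2,P3] Q2=[]
t=18-19: P1@Q0 runs 1, rem=0, completes. Q0=[] Q1=[P2,P3] Q2=[]
t=19-25: P2@Q1 runs 6, rem=4, quantum used, demote→Q2. Q0=[] Q1=[P3] Q2=[P2]
t=25-30: P3@Q1 runs 5, rem=0, completes. Q0=[] Q1=[] Q2=[P2]
t=30-34: P2@Q2 runs 4, rem=0, completes. Q0=[] Q1=[] Q2=[]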